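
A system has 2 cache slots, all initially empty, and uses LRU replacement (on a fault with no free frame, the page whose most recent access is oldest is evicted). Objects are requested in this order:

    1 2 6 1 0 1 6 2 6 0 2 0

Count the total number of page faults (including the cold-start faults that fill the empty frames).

9

1 -> fault, frames (1)
2 -> fault, frames (1 2)
6 -> fault, evict 1, frames (2 6)
1 -> fault, evict 2, frames (6 1)
0 -> fault, evict 6, frames (1 0)
1 -> hit
6 -> fault, evict 0, frames (1 6)
2 -> fault, evict 1, frames (6 2)
6 -> hit
0 -> fault, evict 2, frames (6 0)
2 -> fault, evict 6, frames (0 2)
0 -> hit
Page faults: 9.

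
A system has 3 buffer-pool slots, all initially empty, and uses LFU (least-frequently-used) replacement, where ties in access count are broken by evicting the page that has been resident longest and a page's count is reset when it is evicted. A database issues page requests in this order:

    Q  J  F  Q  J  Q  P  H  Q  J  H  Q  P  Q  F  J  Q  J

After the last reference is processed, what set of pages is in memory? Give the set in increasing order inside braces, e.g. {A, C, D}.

{F, J, Q}

Q: fault, frames {Q}
J: fault, frames {Q,J}
F: fault, frames {Q,J,F}
Q: hit
J: hit
Q: hit
P: fault, evict F, frames {Q,J,P}
H: fault, evict P, frames {Q,J,H}
Q: hit
J: hit
H: hit
Q: hit
P: fault, evict H, frames {Q,J,P}
Q: hit
F: fault, evict P, frames {Q,J,F}
J: hit
Q: hit
J: hit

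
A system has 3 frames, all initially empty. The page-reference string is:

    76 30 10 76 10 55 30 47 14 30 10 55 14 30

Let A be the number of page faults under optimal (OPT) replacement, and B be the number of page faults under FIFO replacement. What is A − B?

-4

Under OPT: F F F . . F . F F . . F . . → 7 faults.
Under FIFO: F F F . . F . F F F F F F F → 11 faults.
A − B = 7 − 11 = -4.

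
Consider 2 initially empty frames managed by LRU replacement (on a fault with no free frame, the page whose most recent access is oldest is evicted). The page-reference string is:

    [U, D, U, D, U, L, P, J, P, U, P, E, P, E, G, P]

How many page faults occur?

9

U -> fault, frames (U)
D -> fault, frames (U D)
U -> hit
D -> hit
U -> hit
L -> fault, evict D, frames (U L)
P -> fault, evict U, frames (L P)
J -> fault, evict L, frames (P J)
P -> hit
U -> fault, evict J, frames (P U)
P -> hit
E -> fault, evict U, frames (P E)
P -> hit
E -> hit
G -> fault, evict P, frames (E G)
P -> fault, evict E, frames (G P)
Page faults: 9.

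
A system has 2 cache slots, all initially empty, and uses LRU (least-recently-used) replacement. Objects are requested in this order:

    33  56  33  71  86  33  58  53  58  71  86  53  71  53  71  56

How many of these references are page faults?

12

33: miss, frames {33}
56: miss, frames {33,56}
33: hit
71: miss, evict 56, frames {33,71}
86: miss, evict 33, frames {71,86}
33: miss, evict 71, frames {86,33}
58: miss, evict 86, frames {33,58}
53: miss, evict 33, frames {58,53}
58: hit
71: miss, evict 53, frames {58,71}
86: miss, evict 58, frames {71,86}
53: miss, evict 71, frames {86,53}
71: miss, evict 86, frames {53,71}
53: hit
71: hit
56: miss, evict 53, frames {71,56}
Page faults: 12.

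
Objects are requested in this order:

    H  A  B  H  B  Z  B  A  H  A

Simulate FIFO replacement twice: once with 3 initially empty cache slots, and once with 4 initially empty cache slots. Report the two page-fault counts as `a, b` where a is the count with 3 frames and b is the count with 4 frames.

3 frames: F F F . . F . . F F → 6 faults.
4 frames: F F F . . F . . . . → 4 faults.
4 < 6: adding a frame reduced faults, as is typical.

6, 4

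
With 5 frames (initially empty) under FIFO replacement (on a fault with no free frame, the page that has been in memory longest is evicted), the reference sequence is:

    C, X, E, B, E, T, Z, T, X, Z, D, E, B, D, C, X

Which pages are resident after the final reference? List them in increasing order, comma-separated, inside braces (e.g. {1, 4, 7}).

{C, D, T, X, Z}

C: miss, frames {C}
X: miss, frames {C,X}
E: miss, frames {C,X,E}
B: miss, frames {C,X,E,B}
E: hit
T: miss, frames {C,X,E,B,T}
Z: miss, evict C, frames {X,E,B,T,Z}
T: hit
X: hit
Z: hit
D: miss, evict X, frames {E,B,T,Z,D}
E: hit
B: hit
D: hit
C: miss, evict E, frames {B,T,Z,D,C}
X: miss, evict B, frames {T,Z,D,C,X}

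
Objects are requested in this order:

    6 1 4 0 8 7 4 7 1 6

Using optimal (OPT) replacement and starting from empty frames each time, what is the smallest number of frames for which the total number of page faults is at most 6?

f=1: 10 faults
f=2: 8 faults
f=3: 7 faults
f=4: 6 faults
f=5: 6 faults
f=6: 6 faults
Smallest f with faults ≤ 6 is 4.

4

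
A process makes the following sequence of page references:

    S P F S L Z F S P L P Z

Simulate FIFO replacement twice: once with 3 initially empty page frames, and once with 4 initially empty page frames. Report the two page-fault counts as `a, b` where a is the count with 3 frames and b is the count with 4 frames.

3 frames: F F F . F F . F F F . F → 9 faults.
4 frames: F F F . F F . F F . . . → 7 faults.
7 < 9: adding a frame reduced faults, as is typical.

9, 7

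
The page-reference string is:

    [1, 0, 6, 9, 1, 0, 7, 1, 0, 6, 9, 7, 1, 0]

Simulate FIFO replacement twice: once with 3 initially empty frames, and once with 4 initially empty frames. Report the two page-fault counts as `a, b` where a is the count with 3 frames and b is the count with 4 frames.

11, 12

3 frames: F F F F F F F . . F F . F F → 11 faults.
4 frames: F F F F . . F F F F F F F F → 12 faults.
12 > 11: adding a frame increased faults — Belady's anomaly.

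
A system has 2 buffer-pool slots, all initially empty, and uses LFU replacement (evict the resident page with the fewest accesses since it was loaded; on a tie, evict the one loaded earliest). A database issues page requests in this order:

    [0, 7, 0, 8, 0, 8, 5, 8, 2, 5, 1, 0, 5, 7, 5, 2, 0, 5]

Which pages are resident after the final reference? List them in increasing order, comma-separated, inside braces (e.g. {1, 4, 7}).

0 -> fault, frames (0)
7 -> fault, frames (0 7)
0 -> hit
8 -> fault, evict 7, frames (0 8)
0 -> hit
8 -> hit
5 -> fault, evict 8, frames (0 5)
8 -> fault, evict 5, frames (0 8)
2 -> fault, evict 8, frames (0 2)
5 -> fault, evict 2, frames (0 5)
1 -> fault, evict 5, frames (0 1)
0 -> hit
5 -> fault, evict 1, frames (0 5)
7 -> fault, evict 5, frames (0 7)
5 -> fault, evict 7, frames (0 5)
2 -> fault, evict 5, frames (0 2)
0 -> hit
5 -> fault, evict 2, frames (0 5)

{0, 5}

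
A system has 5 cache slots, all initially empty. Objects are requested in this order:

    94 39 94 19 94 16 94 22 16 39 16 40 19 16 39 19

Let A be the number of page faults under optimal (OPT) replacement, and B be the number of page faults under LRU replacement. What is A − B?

-1

Under OPT: F F . F . F . F . . . F . . . . → 6 faults.
Under LRU: F F . F . F . F . . . F F . . . → 7 faults.
A − B = 6 − 7 = -1.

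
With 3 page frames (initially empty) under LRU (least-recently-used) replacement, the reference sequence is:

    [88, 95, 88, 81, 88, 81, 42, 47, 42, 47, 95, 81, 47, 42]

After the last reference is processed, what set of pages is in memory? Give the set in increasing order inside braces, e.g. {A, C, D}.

88 -> miss, frames {88}
95 -> miss, frames {88,95}
88 -> hit
81 -> miss, frames {95,88,81}
88 -> hit
81 -> hit
42 -> miss, evict 95, frames {88,81,42}
47 -> miss, evict 88, frames {81,42,47}
42 -> hit
47 -> hit
95 -> miss, evict 81, frames {42,47,95}
81 -> miss, evict 42, frames {47,95,81}
47 -> hit
42 -> miss, evict 95, frames {81,47,42}

{42, 47, 81}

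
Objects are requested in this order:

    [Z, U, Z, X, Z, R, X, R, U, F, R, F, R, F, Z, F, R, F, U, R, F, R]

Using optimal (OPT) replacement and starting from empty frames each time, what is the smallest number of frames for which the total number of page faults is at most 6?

f=1: 22 faults
f=2: 10 faults
f=3: 7 faults
f=4: 5 faults
f=5: 5 faults
Smallest f with faults ≤ 6 is 4.

4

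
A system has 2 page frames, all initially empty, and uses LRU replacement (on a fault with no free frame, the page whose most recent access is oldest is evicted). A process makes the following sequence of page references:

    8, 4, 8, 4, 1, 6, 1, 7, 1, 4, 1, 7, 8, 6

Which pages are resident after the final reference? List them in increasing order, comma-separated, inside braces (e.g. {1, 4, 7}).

{6, 8}

8 -> fault, frames {8}
4 -> fault, frames {8,4}
8 -> hit
4 -> hit
1 -> fault, evict 8, frames {4,1}
6 -> fault, evict 4, frames {1,6}
1 -> hit
7 -> fault, evict 6, frames {1,7}
1 -> hit
4 -> fault, evict 7, frames {1,4}
1 -> hit
7 -> fault, evict 4, frames {1,7}
8 -> fault, evict 1, frames {7,8}
6 -> fault, evict 7, frames {8,6}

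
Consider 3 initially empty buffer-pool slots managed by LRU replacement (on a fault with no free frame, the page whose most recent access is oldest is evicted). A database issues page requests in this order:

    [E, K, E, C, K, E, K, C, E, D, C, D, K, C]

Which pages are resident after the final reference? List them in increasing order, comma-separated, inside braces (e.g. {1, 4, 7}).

E → miss, frames {E}
K → miss, frames {E,K}
E → hit
C → miss, frames {K,E,C}
K → hit
E → hit
K → hit
C → hit
E → hit
D → miss, evict K, frames {C,E,D}
C → hit
D → hit
K → miss, evict E, frames {C,D,K}
C → hit

{C, D, K}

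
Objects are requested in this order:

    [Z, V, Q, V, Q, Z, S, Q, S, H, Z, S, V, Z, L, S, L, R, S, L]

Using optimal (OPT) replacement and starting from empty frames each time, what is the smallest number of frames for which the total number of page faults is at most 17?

f=1: 20 faults
f=2: 12 faults
f=3: 8 faults
f=4: 7 faults
f=5: 7 faults
f=6: 7 faults
f=7: 7 faults
Smallest f with faults ≤ 17 is 2.

2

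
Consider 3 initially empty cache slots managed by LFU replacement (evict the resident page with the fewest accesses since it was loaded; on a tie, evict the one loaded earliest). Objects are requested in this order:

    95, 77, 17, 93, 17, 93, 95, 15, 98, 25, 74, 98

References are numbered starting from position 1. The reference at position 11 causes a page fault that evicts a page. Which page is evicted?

25

pos 1: 95 → miss, frames [95]
pos 2: 77 → miss, frames [95, 77]
pos 3: 17 → miss, frames [95, 77, 17]
pos 4: 93 → miss, evict 95, frames [77, 17, 93]
pos 5: 17 → hit
pos 6: 93 → hit
pos 7: 95 → miss, evict 77, frames [17, 93, 95]
pos 8: 15 → miss, evict 95, frames [17, 93, 15]
pos 9: 98 → miss, evict 15, frames [17, 93, 98]
pos 10: 25 → miss, evict 98, frames [17, 93, 25]
pos 11: 74 → miss, evict 25, frames [17, 93, 74]
At position 11, page 25 is evicted.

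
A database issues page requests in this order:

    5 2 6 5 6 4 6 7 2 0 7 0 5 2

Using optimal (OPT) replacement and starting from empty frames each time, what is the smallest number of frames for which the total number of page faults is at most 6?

f=1: 14 faults
f=2: 9 faults
f=3: 7 faults
f=4: 6 faults
f=5: 6 faults
f=6: 6 faults
Smallest f with faults ≤ 6 is 4.

4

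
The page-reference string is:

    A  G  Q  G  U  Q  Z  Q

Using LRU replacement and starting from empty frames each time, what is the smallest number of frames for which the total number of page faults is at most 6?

f=1: 8 faults
f=2: 6 faults
f=3: 5 faults
f=4: 5 faults
f=5: 5 faults
Smallest f with faults ≤ 6 is 2.

2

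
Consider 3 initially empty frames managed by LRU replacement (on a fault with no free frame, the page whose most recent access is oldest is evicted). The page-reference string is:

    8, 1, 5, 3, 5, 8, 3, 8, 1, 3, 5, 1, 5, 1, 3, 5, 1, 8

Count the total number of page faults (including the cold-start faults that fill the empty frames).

8

8: miss, frames (8)
1: miss, frames (8 1)
5: miss, frames (8 1 5)
3: miss, evict 8, frames (1 5 3)
5: hit
8: miss, evict 1, frames (3 5 8)
3: hit
8: hit
1: miss, evict 5, frames (3 8 1)
3: hit
5: miss, evict 8, frames (1 3 5)
1: hit
5: hit
1: hit
3: hit
5: hit
1: hit
8: miss, evict 3, frames (5 1 8)
Page faults: 8.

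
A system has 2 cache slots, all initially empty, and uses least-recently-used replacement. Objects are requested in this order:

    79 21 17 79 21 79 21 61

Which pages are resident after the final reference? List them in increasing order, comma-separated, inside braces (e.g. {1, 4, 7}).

79: fault, frames [79]
21: fault, frames [79, 21]
17: fault, evict 79, frames [21, 17]
79: fault, evict 21, frames [17, 79]
21: fault, evict 17, frames [79, 21]
79: hit
21: hit
61: fault, evict 79, frames [21, 61]

{21, 61}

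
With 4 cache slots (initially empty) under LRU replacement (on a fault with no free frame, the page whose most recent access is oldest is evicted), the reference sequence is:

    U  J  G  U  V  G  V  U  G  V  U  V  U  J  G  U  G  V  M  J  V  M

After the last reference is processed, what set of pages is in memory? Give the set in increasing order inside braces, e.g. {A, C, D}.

U → miss, frames (U)
J → miss, frames (U J)
G → miss, frames (U J G)
U → hit
V → miss, frames (J G U V)
G → hit
V → hit
U → hit
G → hit
V → hit
U → hit
V → hit
U → hit
J → hit
G → hit
U → hit
G → hit
V → hit
M → miss, evict J, frames (U G V M)
J → miss, evict U, frames (G V M J)
V → hit
M → hit

{G, J, M, V}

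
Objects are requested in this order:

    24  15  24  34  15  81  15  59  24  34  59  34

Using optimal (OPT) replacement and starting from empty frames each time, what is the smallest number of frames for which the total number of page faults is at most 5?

f=1: 12 faults
f=2: 7 faults
f=3: 6 faults
f=4: 5 faults
f=5: 5 faults
Smallest f with faults ≤ 5 is 4.

4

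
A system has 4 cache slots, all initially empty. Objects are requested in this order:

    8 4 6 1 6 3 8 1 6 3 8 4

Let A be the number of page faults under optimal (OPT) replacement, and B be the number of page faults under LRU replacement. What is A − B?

Under OPT: F F F F . F . . . . . F → 6 faults.
Under LRU: F F F F . F F . . . . F → 7 faults.
A − B = 6 − 7 = -1.

-1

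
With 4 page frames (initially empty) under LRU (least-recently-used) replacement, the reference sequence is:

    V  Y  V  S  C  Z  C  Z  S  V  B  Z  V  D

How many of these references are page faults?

V -> fault, frames {V}
Y -> fault, frames {V,Y}
V -> hit
S -> fault, frames {Y,V,S}
C -> fault, frames {Y,V,S,C}
Z -> fault, evict Y, frames {V,S,C,Z}
C -> hit
Z -> hit
S -> hit
V -> hit
B -> fault, evict C, frames {Z,S,V,B}
Z -> hit
V -> hit
D -> fault, evict S, frames {B,Z,V,D}
Page faults: 7.

7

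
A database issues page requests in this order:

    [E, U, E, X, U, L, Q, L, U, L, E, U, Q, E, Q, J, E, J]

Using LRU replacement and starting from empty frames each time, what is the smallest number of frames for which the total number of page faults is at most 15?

2

f=1: 18 faults
f=2: 13 faults
f=3: 8 faults
f=4: 7 faults
f=5: 6 faults
f=6: 6 faults
Smallest f with faults ≤ 15 is 2.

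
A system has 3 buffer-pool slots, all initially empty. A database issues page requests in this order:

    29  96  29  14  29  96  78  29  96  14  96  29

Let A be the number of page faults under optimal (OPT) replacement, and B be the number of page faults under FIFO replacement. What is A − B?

-2

Under OPT: F F . F . . F . . F . . → 5 faults.
Under FIFO: F F . F . . F F F F . . → 7 faults.
A − B = 5 − 7 = -2.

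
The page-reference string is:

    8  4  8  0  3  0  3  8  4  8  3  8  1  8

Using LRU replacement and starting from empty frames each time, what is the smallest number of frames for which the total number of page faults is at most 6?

3

f=1: 14 faults
f=2: 8 faults
f=3: 6 faults
f=4: 5 faults
f=5: 5 faults
Smallest f with faults ≤ 6 is 3.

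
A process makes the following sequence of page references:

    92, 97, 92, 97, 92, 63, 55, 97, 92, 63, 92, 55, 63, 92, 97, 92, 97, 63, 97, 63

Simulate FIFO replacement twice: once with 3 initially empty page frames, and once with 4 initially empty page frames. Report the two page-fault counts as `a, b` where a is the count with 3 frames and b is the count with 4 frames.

7, 4

3 frames: F F . . . F F . F . . . . . F . . F . . → 7 faults.
4 frames: F F . . . F F . . . . . . . . . . . . . → 4 faults.
4 < 7: adding a frame reduced faults, as is typical.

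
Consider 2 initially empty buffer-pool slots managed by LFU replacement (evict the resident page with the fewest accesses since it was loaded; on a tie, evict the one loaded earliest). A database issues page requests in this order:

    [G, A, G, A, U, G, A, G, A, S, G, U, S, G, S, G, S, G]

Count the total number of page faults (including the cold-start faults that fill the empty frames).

13

G -> miss, frames {G}
A -> miss, frames {G,A}
G -> hit
A -> hit
U -> miss, evict G, frames {A,U}
G -> miss, evict U, frames {A,G}
A -> hit
G -> hit
A -> hit
S -> miss, evict G, frames {A,S}
G -> miss, evict S, frames {A,G}
U -> miss, evict G, frames {A,U}
S -> miss, evict U, frames {A,S}
G -> miss, evict S, frames {A,G}
S -> miss, evict G, frames {A,S}
G -> miss, evict S, frames {A,G}
S -> miss, evict G, frames {A,S}
G -> miss, evict S, frames {A,G}
Page faults: 13.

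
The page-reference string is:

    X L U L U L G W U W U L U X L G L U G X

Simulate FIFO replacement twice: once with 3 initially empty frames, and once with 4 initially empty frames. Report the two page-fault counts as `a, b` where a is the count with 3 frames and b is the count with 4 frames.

3 frames: F F F . . . F F . . . F F F . F F F . F → 12 faults.
4 frames: F F F . . . F F . . . . . F F . . F F . → 9 faults.
9 < 12: adding a frame reduced faults, as is typical.

12, 9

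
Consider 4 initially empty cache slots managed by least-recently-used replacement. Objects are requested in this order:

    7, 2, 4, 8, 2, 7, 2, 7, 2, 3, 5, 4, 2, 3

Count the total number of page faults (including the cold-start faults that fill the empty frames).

7

7 -> miss, frames (7)
2 -> miss, frames (7 2)
4 -> miss, frames (7 2 4)
8 -> miss, frames (7 2 4 8)
2 -> hit
7 -> hit
2 -> hit
7 -> hit
2 -> hit
3 -> miss, evict 4, frames (8 7 2 3)
5 -> miss, evict 8, frames (7 2 3 5)
4 -> miss, evict 7, frames (2 3 5 4)
2 -> hit
3 -> hit
Page faults: 7.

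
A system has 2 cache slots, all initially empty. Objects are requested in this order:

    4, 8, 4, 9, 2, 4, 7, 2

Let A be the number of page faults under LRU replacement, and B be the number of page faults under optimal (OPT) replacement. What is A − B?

Under LRU: F F . F F F F F → 7 faults.
Under OPT: F F . F F . F . → 5 faults.
A − B = 7 − 5 = 2.

2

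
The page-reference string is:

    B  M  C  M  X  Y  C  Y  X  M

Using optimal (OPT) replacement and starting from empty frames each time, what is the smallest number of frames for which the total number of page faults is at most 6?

3

f=1: 10 faults
f=2: 7 faults
f=3: 6 faults
f=4: 5 faults
f=5: 5 faults
Smallest f with faults ≤ 6 is 3.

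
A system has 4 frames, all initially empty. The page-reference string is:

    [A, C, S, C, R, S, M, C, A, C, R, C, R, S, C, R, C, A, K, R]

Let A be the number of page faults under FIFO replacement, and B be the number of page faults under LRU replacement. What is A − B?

1

Under FIFO: F F F . F . F . F F . . . F . F . . F . → 10 faults.
Under LRU: F F F . F . F . F . F . . F . . . . F . → 9 faults.
A − B = 10 − 9 = 1.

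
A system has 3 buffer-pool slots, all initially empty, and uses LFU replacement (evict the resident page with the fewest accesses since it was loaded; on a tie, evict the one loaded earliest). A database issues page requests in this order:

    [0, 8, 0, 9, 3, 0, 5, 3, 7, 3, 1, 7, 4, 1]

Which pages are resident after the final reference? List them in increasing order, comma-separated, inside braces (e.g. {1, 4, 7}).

{0, 1, 3}

0 → miss, frames {0}
8 → miss, frames {0,8}
0 → hit
9 → miss, frames {0,8,9}
3 → miss, evict 8, frames {0,9,3}
0 → hit
5 → miss, evict 9, frames {0,3,5}
3 → hit
7 → miss, evict 5, frames {0,3,7}
3 → hit
1 → miss, evict 7, frames {0,3,1}
7 → miss, evict 1, frames {0,3,7}
4 → miss, evict 7, frames {0,3,4}
1 → miss, evict 4, frames {0,3,1}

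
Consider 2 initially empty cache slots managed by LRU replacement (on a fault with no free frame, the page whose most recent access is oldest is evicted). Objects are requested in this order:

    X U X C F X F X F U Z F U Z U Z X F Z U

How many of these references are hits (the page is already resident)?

6

X: miss, frames [X]
U: miss, frames [X, U]
X: hit
C: miss, evict U, frames [X, C]
F: miss, evict X, frames [C, F]
X: miss, evict C, frames [F, X]
F: hit
X: hit
F: hit
U: miss, evict X, frames [F, U]
Z: miss, evict F, frames [U, Z]
F: miss, evict U, frames [Z, F]
U: miss, evict Z, frames [F, U]
Z: miss, evict F, frames [U, Z]
U: hit
Z: hit
X: miss, evict U, frames [Z, X]
F: miss, evict Z, frames [X, F]
Z: miss, evict X, frames [F, Z]
U: miss, evict F, frames [Z, U]
Hits: 6.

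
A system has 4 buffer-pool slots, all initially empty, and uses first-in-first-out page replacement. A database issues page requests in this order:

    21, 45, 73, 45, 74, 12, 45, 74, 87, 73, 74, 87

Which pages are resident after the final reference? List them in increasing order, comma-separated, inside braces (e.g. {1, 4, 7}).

21 -> fault, frames [21]
45 -> fault, frames [21, 45]
73 -> fault, frames [21, 45, 73]
45 -> hit
74 -> fault, frames [21, 45, 73, 74]
12 -> fault, evict 21, frames [45, 73, 74, 12]
45 -> hit
74 -> hit
87 -> fault, evict 45, frames [73, 74, 12, 87]
73 -> hit
74 -> hit
87 -> hit

{12, 73, 74, 87}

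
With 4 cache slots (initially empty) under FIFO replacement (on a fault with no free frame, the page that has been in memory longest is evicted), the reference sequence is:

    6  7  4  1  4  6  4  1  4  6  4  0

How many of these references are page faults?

5

6: miss, frames [6]
7: miss, frames [6, 7]
4: miss, frames [6, 7, 4]
1: miss, frames [6, 7, 4, 1]
4: hit
6: hit
4: hit
1: hit
4: hit
6: hit
4: hit
0: miss, evict 6, frames [7, 4, 1, 0]
Page faults: 5.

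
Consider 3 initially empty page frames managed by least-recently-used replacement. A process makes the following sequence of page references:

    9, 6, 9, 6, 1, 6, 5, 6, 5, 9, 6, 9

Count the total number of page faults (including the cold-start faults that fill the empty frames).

5

9: miss, frames [9]
6: miss, frames [9, 6]
9: hit
6: hit
1: miss, frames [9, 6, 1]
6: hit
5: miss, evict 9, frames [1, 6, 5]
6: hit
5: hit
9: miss, evict 1, frames [6, 5, 9]
6: hit
9: hit
Page faults: 5.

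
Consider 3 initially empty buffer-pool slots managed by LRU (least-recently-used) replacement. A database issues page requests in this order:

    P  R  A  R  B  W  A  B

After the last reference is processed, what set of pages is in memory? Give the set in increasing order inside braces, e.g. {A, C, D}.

P -> fault, frames {P}
R -> fault, frames {P,R}
A -> fault, frames {P,R,A}
R -> hit
B -> fault, evict P, frames {A,R,B}
W -> fault, evict A, frames {R,B,W}
A -> fault, evict R, frames {B,W,A}
B -> hit

{A, B, W}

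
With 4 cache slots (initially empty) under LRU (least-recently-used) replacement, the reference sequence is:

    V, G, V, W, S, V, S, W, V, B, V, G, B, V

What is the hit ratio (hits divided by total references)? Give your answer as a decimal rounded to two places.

0.57

V -> miss, frames [V]
G -> miss, frames [V, G]
V -> hit
W -> miss, frames [G, V, W]
S -> miss, frames [G, V, W, S]
V -> hit
S -> hit
W -> hit
V -> hit
B -> miss, evict G, frames [S, W, V, B]
V -> hit
G -> miss, evict S, frames [W, B, V, G]
B -> hit
V -> hit
Hits: 8 of 14 references → 8/14 = 0.5714.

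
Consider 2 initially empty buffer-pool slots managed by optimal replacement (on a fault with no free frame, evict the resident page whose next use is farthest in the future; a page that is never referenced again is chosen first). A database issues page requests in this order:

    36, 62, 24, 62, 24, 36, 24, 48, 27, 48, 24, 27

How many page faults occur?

7

36 -> miss, frames (36)
62 -> miss, frames (36 62)
24 -> miss, evict 36, frames (62 24)
62 -> hit
24 -> hit
36 -> miss, evict 62, frames (24 36)
24 -> hit
48 -> miss, evict 36, frames (24 48)
27 -> miss, evict 24, frames (48 27)
48 -> hit
24 -> miss, evict 48, frames (27 24)
27 -> hit
Page faults: 7.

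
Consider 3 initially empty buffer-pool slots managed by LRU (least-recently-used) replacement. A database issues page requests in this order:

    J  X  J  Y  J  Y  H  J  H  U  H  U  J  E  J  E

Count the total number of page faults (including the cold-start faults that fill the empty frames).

6

J → fault, frames {J}
X → fault, frames {J,X}
J → hit
Y → fault, frames {X,J,Y}
J → hit
Y → hit
H → fault, evict X, frames {J,Y,H}
J → hit
H → hit
U → fault, evict Y, frames {J,H,U}
H → hit
U → hit
J → hit
E → fault, evict H, frames {U,J,E}
J → hit
E → hit
Page faults: 6.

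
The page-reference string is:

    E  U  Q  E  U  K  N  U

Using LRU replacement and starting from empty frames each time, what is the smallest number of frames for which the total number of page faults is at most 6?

3

f=1: 8 faults
f=2: 8 faults
f=3: 5 faults
f=4: 5 faults
f=5: 5 faults
Smallest f with faults ≤ 6 is 3.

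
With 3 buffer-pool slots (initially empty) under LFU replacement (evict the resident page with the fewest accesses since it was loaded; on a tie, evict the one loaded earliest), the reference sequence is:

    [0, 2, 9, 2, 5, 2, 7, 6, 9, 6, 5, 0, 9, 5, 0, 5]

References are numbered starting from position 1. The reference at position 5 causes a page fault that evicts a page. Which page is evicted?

0

pos 1: 0 -> miss, frames {0}
pos 2: 2 -> miss, frames {0,2}
pos 3: 9 -> miss, frames {0,2,9}
pos 4: 2 -> hit
pos 5: 5 -> miss, evict 0, frames {2,9,5}
At position 5, page 0 is evicted.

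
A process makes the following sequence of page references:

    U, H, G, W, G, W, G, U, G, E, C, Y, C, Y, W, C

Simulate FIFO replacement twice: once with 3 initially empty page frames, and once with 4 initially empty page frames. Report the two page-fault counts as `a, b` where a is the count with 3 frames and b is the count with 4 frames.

9, 7

3 frames: F F F F . . . F . F F F . . F . → 9 faults.
4 frames: F F F F . . . . . F F F . . . . → 7 faults.
7 < 9: adding a frame reduced faults, as is typical.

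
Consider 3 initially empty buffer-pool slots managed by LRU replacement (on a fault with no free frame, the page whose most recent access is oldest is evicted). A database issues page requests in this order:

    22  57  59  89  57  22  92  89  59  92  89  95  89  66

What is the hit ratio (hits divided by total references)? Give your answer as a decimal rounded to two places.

0.29

22: miss, frames {22}
57: miss, frames {22,57}
59: miss, frames {22,57,59}
89: miss, evict 22, frames {57,59,89}
57: hit
22: miss, evict 59, frames {89,57,22}
92: miss, evict 89, frames {57,22,92}
89: miss, evict 57, frames {22,92,89}
59: miss, evict 22, frames {92,89,59}
92: hit
89: hit
95: miss, evict 59, frames {92,89,95}
89: hit
66: miss, evict 92, frames {95,89,66}
Hits: 4 of 14 references → 4/14 = 0.2857.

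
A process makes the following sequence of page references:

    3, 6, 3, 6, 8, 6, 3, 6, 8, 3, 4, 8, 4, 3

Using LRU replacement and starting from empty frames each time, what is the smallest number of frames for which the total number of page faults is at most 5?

f=1: 14 faults
f=2: 9 faults
f=3: 4 faults
f=4: 4 faults
Smallest f with faults ≤ 5 is 3.

3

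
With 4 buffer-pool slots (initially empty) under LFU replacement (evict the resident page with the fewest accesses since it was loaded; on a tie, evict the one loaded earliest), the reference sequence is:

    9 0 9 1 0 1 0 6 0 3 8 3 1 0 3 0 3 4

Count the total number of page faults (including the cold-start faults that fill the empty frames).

9 → miss, frames {9}
0 → miss, frames {9,0}
9 → hit
1 → miss, frames {9,0,1}
0 → hit
1 → hit
0 → hit
6 → miss, frames {9,0,1,6}
0 → hit
3 → miss, evict 6, frames {9,0,1,3}
8 → miss, evict 3, frames {9,0,1,8}
3 → miss, evict 8, frames {9,0,1,3}
1 → hit
0 → hit
3 → hit
0 → hit
3 → hit
4 → miss, evict 9, frames {0,1,3,4}
Page faults: 8.

8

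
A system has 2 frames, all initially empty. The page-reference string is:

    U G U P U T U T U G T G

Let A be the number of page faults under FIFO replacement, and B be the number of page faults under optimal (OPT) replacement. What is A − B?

1

Under FIFO: F F . F F F . . . F . . → 6 faults.
Under OPT: F F . F . F . . . F . . → 5 faults.
A − B = 6 − 5 = 1.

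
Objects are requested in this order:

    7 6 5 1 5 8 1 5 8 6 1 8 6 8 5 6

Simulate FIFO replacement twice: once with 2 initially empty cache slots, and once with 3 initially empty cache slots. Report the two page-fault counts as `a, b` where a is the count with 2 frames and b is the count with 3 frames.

2 frames: F F F F . F . F . F F F F . F . → 11 faults.
3 frames: F F F F . F . . . F . . . . F . → 7 faults.
7 < 11: adding a frame reduced faults, as is typical.

11, 7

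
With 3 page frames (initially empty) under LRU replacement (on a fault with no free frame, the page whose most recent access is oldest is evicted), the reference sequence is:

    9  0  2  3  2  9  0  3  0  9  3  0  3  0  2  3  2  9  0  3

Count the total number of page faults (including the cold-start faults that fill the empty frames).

11

9 → fault, frames [9]
0 → fault, frames [9, 0]
2 → fault, frames [9, 0, 2]
3 → fault, evict 9, frames [0, 2, 3]
2 → hit
9 → fault, evict 0, frames [3, 2, 9]
0 → fault, evict 3, frames [2, 9, 0]
3 → fault, evict 2, frames [9, 0, 3]
0 → hit
9 → hit
3 → hit
0 → hit
3 → hit
0 → hit
2 → fault, evict 9, frames [3, 0, 2]
3 → hit
2 → hit
9 → fault, evict 0, frames [3, 2, 9]
0 → fault, evict 3, frames [2, 9, 0]
3 → fault, evict 2, frames [9, 0, 3]
Page faults: 11.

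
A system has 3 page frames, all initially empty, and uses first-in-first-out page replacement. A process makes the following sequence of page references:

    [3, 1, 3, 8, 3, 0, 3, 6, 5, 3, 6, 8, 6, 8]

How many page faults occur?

3: fault, frames [3]
1: fault, frames [3, 1]
3: hit
8: fault, frames [3, 1, 8]
3: hit
0: fault, evict 3, frames [1, 8, 0]
3: fault, evict 1, frames [8, 0, 3]
6: fault, evict 8, frames [0, 3, 6]
5: fault, evict 0, frames [3, 6, 5]
3: hit
6: hit
8: fault, evict 3, frames [6, 5, 8]
6: hit
8: hit
Page faults: 8.

8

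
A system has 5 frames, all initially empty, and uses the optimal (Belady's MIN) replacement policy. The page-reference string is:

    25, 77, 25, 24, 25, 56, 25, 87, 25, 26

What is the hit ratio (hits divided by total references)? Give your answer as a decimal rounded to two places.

25 → fault, frames [25]
77 → fault, frames [25, 77]
25 → hit
24 → fault, frames [25, 77, 24]
25 → hit
56 → fault, frames [25, 77, 24, 56]
25 → hit
87 → fault, frames [25, 77, 24, 56, 87]
25 → hit
26 → fault, evict 87, frames [25, 77, 24, 56, 26]
Hits: 4 of 10 references → 4/10 = 0.4000.

0.40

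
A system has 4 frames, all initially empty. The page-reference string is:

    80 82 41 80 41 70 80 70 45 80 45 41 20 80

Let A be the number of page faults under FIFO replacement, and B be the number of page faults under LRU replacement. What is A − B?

Under FIFO: F F F . . F . . F F . . F . → 7 faults.
Under LRU: F F F . . F . . F . . . F . → 6 faults.
A − B = 7 − 6 = 1.

1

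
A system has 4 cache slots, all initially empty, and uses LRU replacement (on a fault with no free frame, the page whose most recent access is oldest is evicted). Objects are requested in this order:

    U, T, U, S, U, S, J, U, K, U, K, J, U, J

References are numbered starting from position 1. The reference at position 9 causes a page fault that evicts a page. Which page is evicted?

T

pos 1: U: fault, frames (U)
pos 2: T: fault, frames (U T)
pos 3: U: hit
pos 4: S: fault, frames (T U S)
pos 5: U: hit
pos 6: S: hit
pos 7: J: fault, frames (T U S J)
pos 8: U: hit
pos 9: K: fault, evict T, frames (S J U K)
At position 9, page T is evicted.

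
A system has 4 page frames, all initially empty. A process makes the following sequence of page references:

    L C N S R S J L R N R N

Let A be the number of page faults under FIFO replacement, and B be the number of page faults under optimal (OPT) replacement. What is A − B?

Under FIFO: F F F F F . F F . F . . → 8 faults.
Under OPT: F F F F F . F . . . . . → 6 faults.
A − B = 8 − 6 = 2.

2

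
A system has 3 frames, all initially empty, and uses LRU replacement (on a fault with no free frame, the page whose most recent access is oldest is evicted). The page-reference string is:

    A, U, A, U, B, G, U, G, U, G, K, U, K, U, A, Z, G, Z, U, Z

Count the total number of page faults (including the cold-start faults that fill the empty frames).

A -> miss, frames (A)
U -> miss, frames (A U)
A -> hit
U -> hit
B -> miss, frames (A U B)
G -> miss, evict A, frames (U B G)
U -> hit
G -> hit
U -> hit
G -> hit
K -> miss, evict B, frames (U G K)
U -> hit
K -> hit
U -> hit
A -> miss, evict G, frames (K U A)
Z -> miss, evict K, frames (U A Z)
G -> miss, evict U, frames (A Z G)
Z -> hit
U -> miss, evict A, frames (G Z U)
Z -> hit
Page faults: 9.

9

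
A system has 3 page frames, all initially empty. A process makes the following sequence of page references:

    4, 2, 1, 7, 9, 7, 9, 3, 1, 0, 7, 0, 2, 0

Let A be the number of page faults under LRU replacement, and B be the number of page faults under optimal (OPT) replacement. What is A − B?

2

Under LRU: F F F F F . . F F F F . F . → 10 faults.
Under OPT: F F F F F . . F . F . . F . → 8 faults.
A − B = 10 − 8 = 2.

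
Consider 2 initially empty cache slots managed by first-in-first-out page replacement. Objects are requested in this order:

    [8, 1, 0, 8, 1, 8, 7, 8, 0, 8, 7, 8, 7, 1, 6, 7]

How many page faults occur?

8 -> miss, frames [8]
1 -> miss, frames [8, 1]
0 -> miss, evict 8, frames [1, 0]
8 -> miss, evict 1, frames [0, 8]
1 -> miss, evict 0, frames [8, 1]
8 -> hit
7 -> miss, evict 8, frames [1, 7]
8 -> miss, evict 1, frames [7, 8]
0 -> miss, evict 7, frames [8, 0]
8 -> hit
7 -> miss, evict 8, frames [0, 7]
8 -> miss, evict 0, frames [7, 8]
7 -> hit
1 -> miss, evict 7, frames [8, 1]
6 -> miss, evict 8, frames [1, 6]
7 -> miss, evict 1, frames [6, 7]
Page faults: 13.

13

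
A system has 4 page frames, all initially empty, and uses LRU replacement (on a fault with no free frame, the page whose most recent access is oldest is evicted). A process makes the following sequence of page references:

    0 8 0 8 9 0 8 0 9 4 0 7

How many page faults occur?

0 → miss, frames {0}
8 → miss, frames {0,8}
0 → hit
8 → hit
9 → miss, frames {0,8,9}
0 → hit
8 → hit
0 → hit
9 → hit
4 → miss, frames {8,0,9,4}
0 → hit
7 → miss, evict 8, frames {9,4,0,7}
Page faults: 5.

5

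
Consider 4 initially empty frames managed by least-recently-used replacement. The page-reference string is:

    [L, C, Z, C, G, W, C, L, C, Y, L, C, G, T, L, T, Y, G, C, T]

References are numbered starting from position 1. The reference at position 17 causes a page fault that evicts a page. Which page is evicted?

C

pos 1: L -> miss, frames {L}
pos 2: C -> miss, frames {L,C}
pos 3: Z -> miss, frames {L,C,Z}
pos 4: C -> hit
pos 5: G -> miss, frames {L,Z,C,G}
pos 6: W -> miss, evict L, frames {Z,C,G,W}
pos 7: C -> hit
pos 8: L -> miss, evict Z, frames {G,W,C,L}
pos 9: C -> hit
pos 10: Y -> miss, evict G, frames {W,L,C,Y}
pos 11: L -> hit
pos 12: C -> hit
pos 13: G -> miss, evict W, frames {Y,L,C,G}
pos 14: T -> miss, evict Y, frames {L,C,G,T}
pos 15: L -> hit
pos 16: T -> hit
pos 17: Y -> miss, evict C, frames {G,L,T,Y}
At position 17, page C is evicted.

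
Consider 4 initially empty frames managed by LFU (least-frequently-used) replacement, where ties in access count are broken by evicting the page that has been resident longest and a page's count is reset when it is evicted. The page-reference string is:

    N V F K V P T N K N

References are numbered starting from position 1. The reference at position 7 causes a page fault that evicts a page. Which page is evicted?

pos 1: N -> fault, frames (N)
pos 2: V -> fault, frames (N V)
pos 3: F -> fault, frames (N V F)
pos 4: K -> fault, frames (N V F K)
pos 5: V -> hit
pos 6: P -> fault, evict N, frames (V F K P)
pos 7: T -> fault, evict F, frames (V K P T)
At position 7, page F is evicted.

F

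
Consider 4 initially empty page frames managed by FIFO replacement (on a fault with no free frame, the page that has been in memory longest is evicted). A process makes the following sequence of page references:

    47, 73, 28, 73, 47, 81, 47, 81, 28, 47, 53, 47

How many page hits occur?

47: fault, frames (47)
73: fault, frames (47 73)
28: fault, frames (47 73 28)
73: hit
47: hit
81: fault, frames (47 73 28 81)
47: hit
81: hit
28: hit
47: hit
53: fault, evict 47, frames (73 28 81 53)
47: fault, evict 73, frames (28 81 53 47)
Hits: 6.

6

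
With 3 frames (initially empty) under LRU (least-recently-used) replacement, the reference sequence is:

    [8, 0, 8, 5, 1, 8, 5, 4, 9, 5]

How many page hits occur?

4

8: fault, frames [8]
0: fault, frames [8, 0]
8: hit
5: fault, frames [0, 8, 5]
1: fault, evict 0, frames [8, 5, 1]
8: hit
5: hit
4: fault, evict 1, frames [8, 5, 4]
9: fault, evict 8, frames [5, 4, 9]
5: hit
Hits: 4.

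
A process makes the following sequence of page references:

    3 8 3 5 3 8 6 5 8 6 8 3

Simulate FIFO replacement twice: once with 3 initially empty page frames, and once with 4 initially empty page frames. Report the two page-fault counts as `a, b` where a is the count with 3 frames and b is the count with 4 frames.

5, 4

3 frames: F F . F . . F . . . . F → 5 faults.
4 frames: F F . F . . F . . . . . → 4 faults.
4 < 5: adding a frame reduced faults, as is typical.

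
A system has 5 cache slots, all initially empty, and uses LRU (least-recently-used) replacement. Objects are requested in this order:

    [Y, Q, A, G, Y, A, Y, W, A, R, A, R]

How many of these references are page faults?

6

Y: miss, frames {Y}
Q: miss, frames {Y,Q}
A: miss, frames {Y,Q,A}
G: miss, frames {Y,Q,A,G}
Y: hit
A: hit
Y: hit
W: miss, frames {Q,G,A,Y,W}
A: hit
R: miss, evict Q, frames {G,Y,W,A,R}
A: hit
R: hit
Page faults: 6.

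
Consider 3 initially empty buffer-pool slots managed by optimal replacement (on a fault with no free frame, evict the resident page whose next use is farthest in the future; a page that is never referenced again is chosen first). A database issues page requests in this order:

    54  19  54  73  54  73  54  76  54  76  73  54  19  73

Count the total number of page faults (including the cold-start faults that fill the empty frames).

54 -> fault, frames [54]
19 -> fault, frames [54, 19]
54 -> hit
73 -> fault, frames [54, 19, 73]
54 -> hit
73 -> hit
54 -> hit
76 -> fault, evict 19, frames [54, 73, 76]
54 -> hit
76 -> hit
73 -> hit
54 -> hit
19 -> fault, evict 76, frames [54, 73, 19]
73 -> hit
Page faults: 5.

5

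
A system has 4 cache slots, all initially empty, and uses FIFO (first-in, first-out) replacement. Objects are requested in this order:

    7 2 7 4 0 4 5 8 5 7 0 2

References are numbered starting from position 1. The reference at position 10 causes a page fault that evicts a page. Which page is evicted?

4

pos 1: 7 -> fault, frames (7)
pos 2: 2 -> fault, frames (7 2)
pos 3: 7 -> hit
pos 4: 4 -> fault, frames (7 2 4)
pos 5: 0 -> fault, frames (7 2 4 0)
pos 6: 4 -> hit
pos 7: 5 -> fault, evict 7, frames (2 4 0 5)
pos 8: 8 -> fault, evict 2, frames (4 0 5 8)
pos 9: 5 -> hit
pos 10: 7 -> fault, evict 4, frames (0 5 8 7)
At position 10, page 4 is evicted.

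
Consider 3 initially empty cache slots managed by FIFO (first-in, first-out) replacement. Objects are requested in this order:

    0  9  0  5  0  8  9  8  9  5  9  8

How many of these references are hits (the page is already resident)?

0 -> miss, frames {0}
9 -> miss, frames {0,9}
0 -> hit
5 -> miss, frames {0,9,5}
0 -> hit
8 -> miss, evict 0, frames {9,5,8}
9 -> hit
8 -> hit
9 -> hit
5 -> hit
9 -> hit
8 -> hit
Hits: 8.

8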